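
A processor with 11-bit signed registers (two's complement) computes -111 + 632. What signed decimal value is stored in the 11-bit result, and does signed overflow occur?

521; no overflow

-111 → 11110010001
632 → 01001111000
  11110010001
+ 01001111000
= 01000001001  (discard carry-out 1)
Result 01000001001: MSB = 0 → value 521.
Addends have opposite signs, so signed overflow cannot occur.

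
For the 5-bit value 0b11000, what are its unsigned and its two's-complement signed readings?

Unsigned: 11000 = 24.
Signed: MSB=1 → 24 − 32 = -8.

unsigned = 24, signed = -8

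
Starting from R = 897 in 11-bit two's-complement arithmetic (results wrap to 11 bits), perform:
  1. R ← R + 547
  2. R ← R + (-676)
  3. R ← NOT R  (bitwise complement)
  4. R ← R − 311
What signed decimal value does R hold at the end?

968

Start: R = 897 = 01110000001.
R = 897 + 547 = 1444; wraps to -604 = 10110100100
R = -604 + (-676) = -1280; wraps to 768 = 01100000000
R = NOT 01100000000 = 10011111111 = -769
R = -769 − 311 = -1080; wraps to 968 = 01111001000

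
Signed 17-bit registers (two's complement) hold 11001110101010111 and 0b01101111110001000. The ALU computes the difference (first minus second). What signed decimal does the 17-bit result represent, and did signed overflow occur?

48591; overflow

11001110101010111 = -25257 (signed)
0b01101111110001000 → 01101111110001000 = 57224 (signed)
Subtract via negate-and-add: invert 01101111110001000 + 1 = 10010000001111000 (i.e. -57224).
  11001110101010111
+ 10010000001111000
= 01011110111001111  (discard carry-out 1)
Result 01011110111001111: MSB = 0 → value 48591.
Both addends (after negating the subtrahend) are negative but the stored result is non-negative: signed overflow. The true value -25257 − 57224 = -82481 lies outside [-65536, 65535].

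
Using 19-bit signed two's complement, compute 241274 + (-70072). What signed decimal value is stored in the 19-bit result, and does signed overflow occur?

171202; no overflow

241274 → 0111010111001111010
-70072 → 1101110111001001000
  0111010111001111010
+ 1101110111001001000
= 0101001110011000010  (discard carry-out 1)
Result 0101001110011000010: MSB = 0 → value 171202.
Addends have opposite signs, so signed overflow cannot occur.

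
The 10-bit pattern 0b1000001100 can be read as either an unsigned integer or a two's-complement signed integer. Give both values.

Unsigned: 1000001100 = 524.
Signed: MSB=1 → 524 − 1024 = -500.

unsigned = 524, signed = -500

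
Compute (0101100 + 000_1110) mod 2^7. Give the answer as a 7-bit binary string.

0111010

  0101100
+ 0001110
= 0111010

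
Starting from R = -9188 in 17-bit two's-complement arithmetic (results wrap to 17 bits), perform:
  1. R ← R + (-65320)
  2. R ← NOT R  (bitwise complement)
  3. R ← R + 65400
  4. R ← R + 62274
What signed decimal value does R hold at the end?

-59963

Start: R = -9188 = 11101110000011100.
R = -9188 + (-65320) = -74508; wraps to 56564 = 01101110011110100
R = NOT 01101110011110100 = 10010001100001011 = -56565
R = -56565 + 65400 = 8835 = 00010001010000011
R = 8835 + 62274 = 71109; wraps to -59963 = 10001010111000101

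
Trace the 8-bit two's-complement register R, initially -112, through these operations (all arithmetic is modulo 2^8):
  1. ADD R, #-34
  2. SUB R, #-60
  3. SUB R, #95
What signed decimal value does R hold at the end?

Start: R = -112 = 10010000.
R = -112 + (-34) = -146; wraps to 110 = 01101110
R = 110 − (-60) = 170; wraps to -86 = 10101010
R = -86 − 95 = -181; wraps to 75 = 01001011

75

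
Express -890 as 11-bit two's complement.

10010000110

|-890| = 890 = 01101111010 in 11 bits.
Invert the bits: 10010000101. Add 1: 10010000110.
Check: 10010000110 reads as 1158 − 2048 = -890.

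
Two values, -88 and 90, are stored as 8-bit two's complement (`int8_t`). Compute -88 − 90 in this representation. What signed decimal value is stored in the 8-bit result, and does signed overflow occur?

78; overflow

-88 → 10101000
90 → 01011010
Subtract via negate-and-add: invert 01011010 + 1 = 10100110 (i.e. -90).
  10101000
+ 10100110
= 01001110  (discard carry-out 1)
Result 01001110: MSB = 0 → value 78.
Both addends (after negating the subtrahend) are negative but the stored result is non-negative: signed overflow. The true value -88 − 90 = -178 lies outside [-128, 127].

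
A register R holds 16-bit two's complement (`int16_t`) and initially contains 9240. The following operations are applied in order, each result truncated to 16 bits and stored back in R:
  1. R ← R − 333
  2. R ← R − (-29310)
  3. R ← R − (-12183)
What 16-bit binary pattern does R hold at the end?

1100010011100000

Start: R = 9240 = 0010010000011000.
R = 9240 − 333 = 8907 = 0010001011001011
R = 8907 − (-29310) = 38217; wraps to -27319 = 1001010101001001
R = -27319 − (-12183) = -15136 = 1100010011100000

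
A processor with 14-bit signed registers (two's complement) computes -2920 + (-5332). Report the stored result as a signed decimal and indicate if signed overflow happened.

-2920 → 11010010011000
-5332 → 10101100101100
  11010010011000
+ 10101100101100
= 01111111000100  (discard carry-out 1)
Result 01111111000100: MSB = 0 → value 8132.
Both addends are negative but the stored result is non-negative: signed overflow. The true value -2920 + (-5332) = -8252 lies outside [-8192, 8191].

8132; overflow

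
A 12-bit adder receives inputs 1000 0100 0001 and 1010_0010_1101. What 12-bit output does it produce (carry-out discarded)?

001001101110

  100001000001
+ 101000101101
= 001001101110  (discard carry-out 1)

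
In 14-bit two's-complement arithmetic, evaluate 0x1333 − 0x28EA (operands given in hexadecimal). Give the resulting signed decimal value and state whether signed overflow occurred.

0x1333 = 01001100110011 = 4915 (signed)
0x28EA = 10100011101010 = -5910 (signed)
Subtract via negate-and-add: invert 10100011101010 + 1 = 01011100010110 (i.e. 5910).
  01001100110011
+ 01011100010110
= 10101001001001
Result 10101001001001: MSB = 1 → 10825 − 16384 = -5559.
Both addends (after negating the subtrahend) are non-negative but the stored result is negative: signed overflow. The true value 4915 − (-5910) = 10825 lies outside [-8192, 8191].

-5559; overflow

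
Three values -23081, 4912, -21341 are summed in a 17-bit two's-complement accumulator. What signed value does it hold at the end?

-23081 + 4912 = -18169 (11011100100000111)
-18169 + (-21341) = -39510 (10110010110101010)

-39510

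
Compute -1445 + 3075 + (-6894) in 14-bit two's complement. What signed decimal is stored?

-1445 + 3075 = 1630 (00011001011110)
1630 + (-6894) = -5264 (10101101110000)

-5264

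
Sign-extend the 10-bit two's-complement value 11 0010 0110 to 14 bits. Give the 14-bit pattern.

MSB of 1100100110 is 1; replicate it into the new high bits.
1111|1100100110 → 11111100100110 (still -218).

11111100100110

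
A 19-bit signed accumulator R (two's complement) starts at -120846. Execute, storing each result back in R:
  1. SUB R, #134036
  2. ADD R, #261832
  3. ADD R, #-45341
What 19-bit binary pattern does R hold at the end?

1110110101000001001

Start: R = -120846 = 1100010011111110010.
R = -120846 − 134036 = -254882 = 1000001110001011110
R = -254882 + 261832 = 6950 = 0000001101100100110
R = 6950 + (-45341) = -38391 = 1110110101000001001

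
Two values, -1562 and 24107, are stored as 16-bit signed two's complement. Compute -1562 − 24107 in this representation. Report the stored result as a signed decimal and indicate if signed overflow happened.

-25669; no overflow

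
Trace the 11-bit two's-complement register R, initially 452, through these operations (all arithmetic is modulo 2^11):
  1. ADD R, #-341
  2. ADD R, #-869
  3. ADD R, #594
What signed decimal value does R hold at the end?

-164

Start: R = 452 = 00111000100.
R = 452 + (-341) = 111 = 00001101111
R = 111 + (-869) = -758 = 10100001010
R = -758 + 594 = -164 = 11101011100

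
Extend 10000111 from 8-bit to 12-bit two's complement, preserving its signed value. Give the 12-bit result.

111110000111

MSB of 10000111 is 1; replicate it into the new high bits.
1111|10000111 → 111110000111 (still -121).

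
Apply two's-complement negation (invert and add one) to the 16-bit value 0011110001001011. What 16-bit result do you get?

Invert: 1100001110110100. Add 1: 1100001110110101.
Check: 0011110001001011 = 15435, 1100001110110101 = -15435.

1100001110110101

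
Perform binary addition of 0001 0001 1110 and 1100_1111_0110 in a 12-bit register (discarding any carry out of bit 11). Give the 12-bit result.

  000100011110
+ 110011110110
= 111000010100

111000010100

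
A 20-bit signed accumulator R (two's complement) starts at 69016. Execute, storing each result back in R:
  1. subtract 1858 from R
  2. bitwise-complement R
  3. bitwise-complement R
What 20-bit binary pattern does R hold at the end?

Start: R = 69016 = 00010000110110011000.
R = 69016 − 1858 = 67158 = 00010000011001010110
R = NOT 00010000011001010110 = 11101111100110101001 = -67159
R = NOT 11101111100110101001 = 00010000011001010110 = 67158

00010000011001010110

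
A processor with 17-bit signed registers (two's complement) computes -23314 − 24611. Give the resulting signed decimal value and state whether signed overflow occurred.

-23314 → 11010010011101110
24611 → 00110000000100011
Subtract via negate-and-add: invert 00110000000100011 + 1 = 11001111111011101 (i.e. -24611).
  11010010011101110
+ 11001111111011101
= 10100010011001011  (discard carry-out 1)
Result 10100010011001011: MSB = 1 → 83147 − 131072 = -47925.
Both addends (after negating the subtrahend) are negative and so is the stored result: no signed overflow.

-47925; no overflow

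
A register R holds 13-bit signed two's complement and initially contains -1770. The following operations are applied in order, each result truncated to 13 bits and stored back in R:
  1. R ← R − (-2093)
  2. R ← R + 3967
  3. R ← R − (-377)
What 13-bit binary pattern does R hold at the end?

1001000111011

Start: R = -1770 = 1100100010110.
R = -1770 − (-2093) = 323 = 0000101000011
R = 323 + 3967 = 4290; wraps to -3902 = 1000011000010
R = -3902 − (-377) = -3525 = 1001000111011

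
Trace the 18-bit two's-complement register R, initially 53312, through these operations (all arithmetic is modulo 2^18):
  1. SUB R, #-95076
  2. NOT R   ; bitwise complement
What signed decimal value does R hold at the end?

Start: R = 53312 = 001101000001000000.
R = 53312 − (-95076) = 148388; wraps to -113756 = 100100001110100100
R = NOT 100100001110100100 = 011011110001011011 = 113755

113755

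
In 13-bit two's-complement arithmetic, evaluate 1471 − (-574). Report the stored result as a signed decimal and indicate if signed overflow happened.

1471 → 0010110111111
-574 → 1110111000010
Subtract via negate-and-add: invert 1110111000010 + 1 = 0001000111110 (i.e. 574).
  0010110111111
+ 0001000111110
= 0011111111101
Result 0011111111101: MSB = 0 → value 2045.
Both addends (after negating the subtrahend) are non-negative and so is the stored result: no signed overflow.

2045; no overflow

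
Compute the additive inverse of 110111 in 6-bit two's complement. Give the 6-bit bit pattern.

001001

Invert: 001000. Add 1: 001001.
Check: 110111 = -9, 001001 = 9.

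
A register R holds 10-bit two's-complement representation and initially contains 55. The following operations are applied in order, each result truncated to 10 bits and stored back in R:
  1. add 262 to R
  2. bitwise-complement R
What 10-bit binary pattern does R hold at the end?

Start: R = 55 = 0000110111.
R = 55 + 262 = 317 = 0100111101
R = NOT 0100111101 = 1011000010 = -318

1011000010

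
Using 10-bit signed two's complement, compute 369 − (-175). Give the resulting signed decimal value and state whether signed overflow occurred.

-480; overflow

369 → 0101110001
-175 → 1101010001
Subtract via negate-and-add: invert 1101010001 + 1 = 0010101111 (i.e. 175).
  0101110001
+ 0010101111
= 1000100000
Result 1000100000: MSB = 1 → 544 − 1024 = -480.
Both addends (after negating the subtrahend) are non-negative but the stored result is negative: signed overflow. The true value 369 − (-175) = 544 lies outside [-512, 511].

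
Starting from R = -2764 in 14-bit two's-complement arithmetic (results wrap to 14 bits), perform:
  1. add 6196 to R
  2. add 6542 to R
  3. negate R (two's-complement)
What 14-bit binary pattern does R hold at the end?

Start: R = -2764 = 11010100110100.
R = -2764 + 6196 = 3432 = 00110101101000
R = 3432 + 6542 = 9974; wraps to -6410 = 10011011110110
R = −(-6410) = 6410 = 01100100001010

01100100001010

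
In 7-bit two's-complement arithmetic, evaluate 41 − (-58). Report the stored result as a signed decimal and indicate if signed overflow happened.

41 → 0101001
-58 → 1000110
Subtract via negate-and-add: invert 1000110 + 1 = 0111010 (i.e. 58).
  0101001
+ 0111010
= 1100011
Result 1100011: MSB = 1 → 99 − 128 = -29.
Both addends (after negating the subtrahend) are non-negative but the stored result is negative: signed overflow. The true value 41 − (-58) = 99 lies outside [-64, 63].

-29; overflow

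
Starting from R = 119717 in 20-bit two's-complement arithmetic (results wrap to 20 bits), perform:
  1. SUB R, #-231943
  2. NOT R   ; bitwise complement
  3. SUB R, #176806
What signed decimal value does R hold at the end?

Start: R = 119717 = 00011101001110100101.
R = 119717 − (-231943) = 351660 = 01010101110110101100
R = NOT 01010101110110101100 = 10101010001001010011 = -351661
R = -351661 − 176806 = -528467; wraps to 520109 = 01111110111110101101

520109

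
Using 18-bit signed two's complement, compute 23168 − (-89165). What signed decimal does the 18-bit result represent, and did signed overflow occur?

112333; no overflow

23168 → 000101101010000000
-89165 → 101010001110110011
Subtract via negate-and-add: invert 101010001110110011 + 1 = 010101110001001101 (i.e. 89165).
  000101101010000000
+ 010101110001001101
= 011011011011001101
Result 011011011011001101: MSB = 0 → value 112333.
Both addends (after negating the subtrahend) are non-negative and so is the stored result: no signed overflow.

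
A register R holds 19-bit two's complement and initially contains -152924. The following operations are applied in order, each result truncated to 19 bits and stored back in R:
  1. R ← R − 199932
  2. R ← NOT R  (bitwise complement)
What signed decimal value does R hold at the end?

-171433

Start: R = -152924 = 1011010101010100100.
R = -152924 − 199932 = -352856; wraps to 171432 = 0101001110110101000
R = NOT 0101001110110101000 = 1010110001001010111 = -171433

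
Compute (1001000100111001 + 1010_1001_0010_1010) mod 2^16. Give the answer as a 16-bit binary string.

0011101001100011

  1001000100111001
+ 1010100100101010
= 0011101001100011  (discard carry-out 1)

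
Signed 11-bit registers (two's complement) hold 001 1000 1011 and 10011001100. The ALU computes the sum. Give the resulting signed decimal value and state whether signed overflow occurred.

-425; no overflow

001 1000 1011 → 00110001011 = 395 (signed)
10011001100 = -820 (signed)
  00110001011
+ 10011001100
= 11001010111
Result 11001010111: MSB = 1 → 1623 − 2048 = -425.
Addends have opposite signs, so signed overflow cannot occur.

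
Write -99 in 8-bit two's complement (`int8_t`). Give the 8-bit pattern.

|-99| = 99 = 01100011 in 8 bits.
Invert the bits: 10011100. Add 1: 10011101.

10011101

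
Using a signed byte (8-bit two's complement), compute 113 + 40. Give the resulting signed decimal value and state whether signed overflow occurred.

-103; overflow

113 → 01110001
40 → 00101000
  01110001
+ 00101000
= 10011001
Result 10011001: MSB = 1 → 153 − 256 = -103.
Both addends are non-negative but the stored result is negative: signed overflow. The true value 113 + 40 = 153 lies outside [-128, 127].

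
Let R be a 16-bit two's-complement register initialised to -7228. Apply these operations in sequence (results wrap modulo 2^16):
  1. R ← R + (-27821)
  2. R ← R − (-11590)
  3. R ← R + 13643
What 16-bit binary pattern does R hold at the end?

Start: R = -7228 = 1110001111000100.
R = -7228 + (-27821) = -35049; wraps to 30487 = 0111011100010111
R = 30487 − (-11590) = 42077; wraps to -23459 = 1010010001011101
R = -23459 + 13643 = -9816 = 1101100110101000

1101100110101000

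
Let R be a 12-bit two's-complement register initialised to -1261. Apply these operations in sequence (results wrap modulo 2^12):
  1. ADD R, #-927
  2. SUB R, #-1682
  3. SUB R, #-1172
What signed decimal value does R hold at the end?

666

Start: R = -1261 = 101100010011.
R = -1261 + (-927) = -2188; wraps to 1908 = 011101110100
R = 1908 − (-1682) = 3590; wraps to -506 = 111000000110
R = -506 − (-1172) = 666 = 001010011010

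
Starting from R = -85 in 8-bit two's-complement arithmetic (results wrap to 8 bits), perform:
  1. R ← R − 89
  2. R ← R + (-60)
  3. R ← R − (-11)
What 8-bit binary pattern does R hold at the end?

Start: R = -85 = 10101011.
R = -85 − 89 = -174; wraps to 82 = 01010010
R = 82 + (-60) = 22 = 00010110
R = 22 − (-11) = 33 = 00100001

00100001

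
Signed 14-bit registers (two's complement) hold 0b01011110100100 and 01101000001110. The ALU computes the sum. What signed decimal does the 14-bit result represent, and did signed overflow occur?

0b01011110100100 → 01011110100100 = 6052 (signed)
01101000001110 = 6670 (signed)
  01011110100100
+ 01101000001110
= 11000110110010
Result 11000110110010: MSB = 1 → 12722 − 16384 = -3662.
Both addends are non-negative but the stored result is negative: signed overflow. The true value 6052 + 6670 = 12722 lies outside [-8192, 8191].

-3662; overflow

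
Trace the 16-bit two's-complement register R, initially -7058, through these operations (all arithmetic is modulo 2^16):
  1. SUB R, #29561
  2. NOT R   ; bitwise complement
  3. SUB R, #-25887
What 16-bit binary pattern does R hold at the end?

Start: R = -7058 = 1110010001101110.
R = -7058 − 29561 = -36619; wraps to 28917 = 0111000011110101
R = NOT 0111000011110101 = 1000111100001010 = -28918
R = -28918 − (-25887) = -3031 = 1111010000101001

1111010000101001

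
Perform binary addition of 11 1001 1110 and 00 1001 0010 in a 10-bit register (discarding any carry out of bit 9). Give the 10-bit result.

  1110011110
+ 0010010010
= 0000110000  (discard carry-out 1)

0000110000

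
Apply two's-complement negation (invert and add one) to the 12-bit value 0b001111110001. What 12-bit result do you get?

110000001111

Invert: 110000001110. Add 1: 110000001111.
Check: 001111110001 = 1009, 110000001111 = -1009.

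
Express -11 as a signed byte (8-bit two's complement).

11110101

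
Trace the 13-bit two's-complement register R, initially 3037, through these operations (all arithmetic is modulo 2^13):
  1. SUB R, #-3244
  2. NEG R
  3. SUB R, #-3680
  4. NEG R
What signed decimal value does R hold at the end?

2601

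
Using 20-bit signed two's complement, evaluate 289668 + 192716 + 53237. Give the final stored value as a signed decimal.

289668 + 192716 = 482384 (01110101110001010000)
482384 + 53237 = 535621 → wraps to -512955 (10000010110001000101)

-512955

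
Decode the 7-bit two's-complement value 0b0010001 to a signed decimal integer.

17

MSB is 0, so the value is non-negative: 0010001 = 17.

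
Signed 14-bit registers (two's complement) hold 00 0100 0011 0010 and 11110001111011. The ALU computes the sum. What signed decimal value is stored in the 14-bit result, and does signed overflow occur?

00 0100 0011 0010 → 00010000110010 = 1074 (signed)
11110001111011 = -901 (signed)
  00010000110010
+ 11110001111011
= 00000010101101  (discard carry-out 1)
Result 00000010101101: MSB = 0 → value 173.
Addends have opposite signs, so signed overflow cannot occur.

173; no overflow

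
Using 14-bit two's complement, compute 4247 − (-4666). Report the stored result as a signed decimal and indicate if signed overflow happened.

4247 → 01000010010111
-4666 → 10110111000110
Subtract via negate-and-add: invert 10110111000110 + 1 = 01001000111010 (i.e. 4666).
  01000010010111
+ 01001000111010
= 10001011010001
Result 10001011010001: MSB = 1 → 8913 − 16384 = -7471.
Both addends (after negating the subtrahend) are non-negative but the stored result is negative: signed overflow. The true value 4247 − (-4666) = 8913 lies outside [-8192, 8191].

-7471; overflow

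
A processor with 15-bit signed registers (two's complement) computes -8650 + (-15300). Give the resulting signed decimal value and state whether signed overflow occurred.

-8650 → 101111000110110
-15300 → 100010000111100
  101111000110110
+ 100010000111100
= 010001001110010  (discard carry-out 1)
Result 010001001110010: MSB = 0 → value 8818.
Both addends are negative but the stored result is non-negative: signed overflow. The true value -8650 + (-15300) = -23950 lies outside [-16384, 16383].

8818; overflow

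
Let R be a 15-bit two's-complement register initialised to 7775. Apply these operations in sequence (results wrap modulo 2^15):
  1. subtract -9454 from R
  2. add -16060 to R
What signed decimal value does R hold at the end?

Start: R = 7775 = 001111001011111.
R = 7775 − (-9454) = 17229; wraps to -15539 = 100001101001101
R = -15539 + (-16060) = -31599; wraps to 1169 = 000010010010001

1169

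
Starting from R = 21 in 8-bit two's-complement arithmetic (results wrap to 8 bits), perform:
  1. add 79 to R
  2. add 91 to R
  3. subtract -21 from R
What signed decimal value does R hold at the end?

Start: R = 21 = 00010101.
R = 21 + 79 = 100 = 01100100
R = 100 + 91 = 191; wraps to -65 = 10111111
R = -65 − (-21) = -44 = 11010100

-44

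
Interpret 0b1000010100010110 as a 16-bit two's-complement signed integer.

-31466

MSB is 1, so the value is negative.
Invert: 0111101011101001. Add 1: 0111101011101010 = 31466. So the value is −31466.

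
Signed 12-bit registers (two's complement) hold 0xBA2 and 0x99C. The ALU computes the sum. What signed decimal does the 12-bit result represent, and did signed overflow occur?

1342; overflow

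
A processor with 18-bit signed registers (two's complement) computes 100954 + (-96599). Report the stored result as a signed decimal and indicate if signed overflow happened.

4355; no overflow

100954 → 011000101001011010
-96599 → 101000011010101001
  011000101001011010
+ 101000011010101001
= 000001000100000011  (discard carry-out 1)
Result 000001000100000011: MSB = 0 → value 4355.
Addends have opposite signs, so signed overflow cannot occur.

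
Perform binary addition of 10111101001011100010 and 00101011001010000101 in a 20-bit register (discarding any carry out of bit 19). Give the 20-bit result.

11101000010101100111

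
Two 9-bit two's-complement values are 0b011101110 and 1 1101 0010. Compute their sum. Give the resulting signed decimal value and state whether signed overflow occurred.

192; no overflow

0b011101110 → 011101110 = 238 (signed)
1 1101 0010 → 111010010 = -46 (signed)
  011101110
+ 111010010
= 011000000  (discard carry-out 1)
Result 011000000: MSB = 0 → value 192.
Addends have opposite signs, so signed overflow cannot occur.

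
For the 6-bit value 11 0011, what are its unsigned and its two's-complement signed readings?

unsigned = 51, signed = -13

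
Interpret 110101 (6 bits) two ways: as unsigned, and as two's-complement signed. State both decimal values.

unsigned = 53, signed = -11

Unsigned: 110101 = 53.
Signed: MSB=1 → 53 − 64 = -11.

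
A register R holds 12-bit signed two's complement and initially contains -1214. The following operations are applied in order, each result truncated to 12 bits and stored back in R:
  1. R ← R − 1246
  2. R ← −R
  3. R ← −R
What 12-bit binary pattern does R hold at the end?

011001100100

Start: R = -1214 = 101101000010.
R = -1214 − 1246 = -2460; wraps to 1636 = 011001100100
R = −(1636) = -1636 = 100110011100
R = −(-1636) = 1636 = 011001100100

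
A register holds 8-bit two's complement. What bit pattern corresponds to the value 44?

44 is non-negative, so write it directly in 8 bits: 00101100.

00101100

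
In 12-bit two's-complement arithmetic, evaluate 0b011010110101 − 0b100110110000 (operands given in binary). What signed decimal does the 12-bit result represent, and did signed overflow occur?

0b011010110101 → 011010110101 = 1717 (signed)
0b100110110000 → 100110110000 = -1616 (signed)
Subtract via negate-and-add: invert 100110110000 + 1 = 011001010000 (i.e. 1616).
  011010110101
+ 011001010000
= 110100000101
Result 110100000101: MSB = 1 → 3333 − 4096 = -763.
Both addends (after negating the subtrahend) are non-negative but the stored result is negative: signed overflow. The true value 1717 − (-1616) = 3333 lies outside [-2048, 2047].

-763; overflow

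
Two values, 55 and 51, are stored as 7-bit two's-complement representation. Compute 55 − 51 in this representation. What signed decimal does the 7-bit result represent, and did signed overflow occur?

4; no overflow

55 → 0110111
51 → 0110011
Subtract via negate-and-add: invert 0110011 + 1 = 1001101 (i.e. -51).
  0110111
+ 1001101
= 0000100  (discard carry-out 1)
Result 0000100: MSB = 0 → value 4.
Addends (after negating the subtrahend) have opposite signs, so signed overflow cannot occur.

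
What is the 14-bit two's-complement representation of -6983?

10010010111001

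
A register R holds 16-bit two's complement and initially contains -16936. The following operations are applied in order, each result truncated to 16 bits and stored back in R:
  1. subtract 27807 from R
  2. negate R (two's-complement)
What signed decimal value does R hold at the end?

Start: R = -16936 = 1011110111011000.
R = -16936 − 27807 = -44743; wraps to 20793 = 0101000100111001
R = −(20793) = -20793 = 1010111011000111

-20793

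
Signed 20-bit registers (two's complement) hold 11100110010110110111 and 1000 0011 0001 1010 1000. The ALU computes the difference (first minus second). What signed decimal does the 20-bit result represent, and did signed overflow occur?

406543; no overflow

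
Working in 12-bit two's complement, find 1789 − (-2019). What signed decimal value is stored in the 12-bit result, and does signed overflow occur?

-288; overflow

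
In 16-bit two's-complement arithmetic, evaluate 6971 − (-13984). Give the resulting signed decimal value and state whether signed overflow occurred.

20955; no overflow

6971 → 0001101100111011
-13984 → 1100100101100000
Subtract via negate-and-add: invert 1100100101100000 + 1 = 0011011010100000 (i.e. 13984).
  0001101100111011
+ 0011011010100000
= 0101000111011011
Result 0101000111011011: MSB = 0 → value 20955.
Both addends (after negating the subtrahend) are non-negative and so is the stored result: no signed overflow.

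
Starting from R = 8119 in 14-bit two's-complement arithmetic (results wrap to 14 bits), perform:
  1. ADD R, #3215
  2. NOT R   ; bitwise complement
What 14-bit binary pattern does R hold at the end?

Start: R = 8119 = 01111110110111.
R = 8119 + 3215 = 11334; wraps to -5050 = 10110001000110
R = NOT 10110001000110 = 01001110111001 = 5049

01001110111001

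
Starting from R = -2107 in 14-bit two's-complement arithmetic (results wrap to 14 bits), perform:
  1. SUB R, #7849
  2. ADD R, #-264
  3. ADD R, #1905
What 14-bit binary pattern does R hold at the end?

01111110000101

Start: R = -2107 = 11011111000101.
R = -2107 − 7849 = -9956; wraps to 6428 = 01100100011100
R = 6428 + (-264) = 6164 = 01100000010100
R = 6164 + 1905 = 8069 = 01111110000101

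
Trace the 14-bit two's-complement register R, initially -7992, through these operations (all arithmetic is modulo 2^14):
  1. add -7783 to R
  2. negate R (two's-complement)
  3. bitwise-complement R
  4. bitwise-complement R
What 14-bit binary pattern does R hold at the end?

Start: R = -7992 = 10000011001000.
R = -7992 + (-7783) = -15775; wraps to 609 = 00001001100001
R = −(609) = -609 = 11110110011111
R = NOT 11110110011111 = 00001001100000 = 608
R = NOT 00001001100000 = 11110110011111 = -609

11110110011111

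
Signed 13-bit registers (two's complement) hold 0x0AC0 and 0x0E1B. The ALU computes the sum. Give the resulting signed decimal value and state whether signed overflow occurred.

0x0AC0 = 0101011000000 = 2752 (signed)
0x0E1B = 0111000011011 = 3611 (signed)
  0101011000000
+ 0111000011011
= 1100011011011
Result 1100011011011: MSB = 1 → 6363 − 8192 = -1829.
Both addends are non-negative but the stored result is negative: signed overflow. The true value 2752 + 3611 = 6363 lies outside [-4096, 4095].

-1829; overflow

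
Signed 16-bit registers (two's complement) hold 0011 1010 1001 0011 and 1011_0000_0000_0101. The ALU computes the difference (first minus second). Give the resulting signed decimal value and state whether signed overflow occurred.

-30066; overflow

0011 1010 1001 0011 → 0011101010010011 = 14995 (signed)
1011_0000_0000_0101 → 1011000000000101 = -20475 (signed)
Subtract via negate-and-add: invert 1011000000000101 + 1 = 0100111111111011 (i.e. 20475).
  0011101010010011
+ 0100111111111011
= 1000101010001110
Result 1000101010001110: MSB = 1 → 35470 − 65536 = -30066.
Both addends (after negating the subtrahend) are non-negative but the stored result is negative: signed overflow. The true value 14995 − (-20475) = 35470 lies outside [-32768, 32767].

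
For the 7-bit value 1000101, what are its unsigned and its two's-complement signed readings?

Unsigned: 1000101 = 69.
Signed: MSB=1 → 69 − 128 = -59.

unsigned = 69, signed = -59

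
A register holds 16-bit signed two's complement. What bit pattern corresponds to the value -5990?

1110100010011010

|-5990| = 5990 = 0001011101100110 in 16 bits.
Invert the bits: 1110100010011001. Add 1: 1110100010011010.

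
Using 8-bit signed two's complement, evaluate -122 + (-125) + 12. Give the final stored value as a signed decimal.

-122 + (-125) = -247 → wraps to 9 (00001001)
9 + 12 = 21 (00010101)

21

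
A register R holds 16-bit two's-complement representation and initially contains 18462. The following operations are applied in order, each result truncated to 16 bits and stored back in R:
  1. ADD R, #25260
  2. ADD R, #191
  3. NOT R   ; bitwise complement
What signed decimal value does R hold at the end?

21622

Start: R = 18462 = 0100100000011110.
R = 18462 + 25260 = 43722; wraps to -21814 = 1010101011001010
R = -21814 + 191 = -21623 = 1010101110001001
R = NOT 1010101110001001 = 0101010001110110 = 21622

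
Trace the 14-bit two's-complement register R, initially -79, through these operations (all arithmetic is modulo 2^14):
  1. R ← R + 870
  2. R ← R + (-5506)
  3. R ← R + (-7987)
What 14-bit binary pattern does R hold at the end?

Start: R = -79 = 11111110110001.
R = -79 + 870 = 791 = 00001100010111
R = 791 + (-5506) = -4715 = 10110110010101
R = -4715 + (-7987) = -12702; wraps to 3682 = 00111001100010

00111001100010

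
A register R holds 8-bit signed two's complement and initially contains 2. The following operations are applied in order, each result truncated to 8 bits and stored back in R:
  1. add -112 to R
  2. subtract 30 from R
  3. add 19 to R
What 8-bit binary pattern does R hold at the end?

10000111

Start: R = 2 = 00000010.
R = 2 + (-112) = -110 = 10010010
R = -110 − 30 = -140; wraps to 116 = 01110100
R = 116 + 19 = 135; wraps to -121 = 10000111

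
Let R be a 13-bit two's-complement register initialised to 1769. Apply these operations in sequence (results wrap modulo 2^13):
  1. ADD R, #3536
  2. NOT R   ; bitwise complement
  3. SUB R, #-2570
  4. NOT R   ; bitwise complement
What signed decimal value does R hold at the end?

2735

Start: R = 1769 = 0011011101001.
R = 1769 + 3536 = 5305; wraps to -2887 = 1010010111001
R = NOT 1010010111001 = 0101101000110 = 2886
R = 2886 − (-2570) = 5456; wraps to -2736 = 1010101010000
R = NOT 1010101010000 = 0101010101111 = 2735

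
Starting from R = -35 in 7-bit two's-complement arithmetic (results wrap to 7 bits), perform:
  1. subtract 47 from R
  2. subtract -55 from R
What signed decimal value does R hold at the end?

Start: R = -35 = 1011101.
R = -35 − 47 = -82; wraps to 46 = 0101110
R = 46 − (-55) = 101; wraps to -27 = 1100101

-27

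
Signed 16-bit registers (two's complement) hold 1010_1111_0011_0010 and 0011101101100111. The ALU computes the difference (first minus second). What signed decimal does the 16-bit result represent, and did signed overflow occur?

29643; overflow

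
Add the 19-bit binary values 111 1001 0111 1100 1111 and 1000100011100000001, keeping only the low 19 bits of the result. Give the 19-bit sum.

0111101111011010000

  1111001011111001111
+ 1000100011100000001
= 0111101111011010000  (discard carry-out 1)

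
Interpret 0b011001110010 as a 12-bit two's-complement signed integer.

MSB is 0, so the value is non-negative: 011001110010 = 1650.

1650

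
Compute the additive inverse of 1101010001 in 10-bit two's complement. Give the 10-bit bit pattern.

Invert: 0010101110. Add 1: 0010101111.

0010101111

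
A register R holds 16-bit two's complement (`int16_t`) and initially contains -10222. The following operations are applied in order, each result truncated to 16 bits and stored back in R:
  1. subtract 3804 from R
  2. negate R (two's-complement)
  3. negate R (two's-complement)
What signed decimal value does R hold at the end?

Start: R = -10222 = 1101100000010010.
R = -10222 − 3804 = -14026 = 1100100100110110
R = −(-14026) = 14026 = 0011011011001010
R = −(14026) = -14026 = 1100100100110110

-14026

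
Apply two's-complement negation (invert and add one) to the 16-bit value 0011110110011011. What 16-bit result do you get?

Invert: 1100001001100100. Add 1: 1100001001100101.
Check: 0011110110011011 = 15771, 1100001001100101 = -15771.

1100001001100101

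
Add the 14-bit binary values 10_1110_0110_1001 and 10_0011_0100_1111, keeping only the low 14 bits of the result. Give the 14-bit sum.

01000110111000

  10111001101001
+ 10001101001111
= 01000110111000  (discard carry-out 1)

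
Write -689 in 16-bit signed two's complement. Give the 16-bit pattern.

|-689| = 689 = 0000001010110001 in 16 bits.
Invert the bits: 1111110101001110. Add 1: 1111110101001111.

1111110101001111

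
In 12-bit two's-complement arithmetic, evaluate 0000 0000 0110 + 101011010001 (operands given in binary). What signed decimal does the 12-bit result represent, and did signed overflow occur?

0000 0000 0110 → 000000000110 = 6 (signed)
101011010001 = -1327 (signed)
  000000000110
+ 101011010001
= 101011010111
Result 101011010111: MSB = 1 → 2775 − 4096 = -1321.
Addends have opposite signs, so signed overflow cannot occur.

-1321; no overflow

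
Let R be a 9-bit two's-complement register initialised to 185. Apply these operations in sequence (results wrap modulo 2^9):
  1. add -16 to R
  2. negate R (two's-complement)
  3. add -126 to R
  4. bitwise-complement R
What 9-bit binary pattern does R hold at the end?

Start: R = 185 = 010111001.
R = 185 + (-16) = 169 = 010101001
R = −(169) = -169 = 101010111
R = -169 + (-126) = -295; wraps to 217 = 011011001
R = NOT 011011001 = 100100110 = -218

100100110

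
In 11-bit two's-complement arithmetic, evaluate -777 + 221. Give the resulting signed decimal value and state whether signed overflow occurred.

-556; no overflow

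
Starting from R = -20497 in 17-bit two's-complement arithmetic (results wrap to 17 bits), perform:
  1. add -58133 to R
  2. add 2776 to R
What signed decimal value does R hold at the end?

55218

Start: R = -20497 = 11010111111101111.
R = -20497 + (-58133) = -78630; wraps to 52442 = 01100110011011010
R = 52442 + 2776 = 55218 = 01101011110110010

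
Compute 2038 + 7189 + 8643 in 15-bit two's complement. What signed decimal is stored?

-14898

2038 + 7189 = 9227 (010010000001011)
9227 + 8643 = 17870 → wraps to -14898 (100010111001110)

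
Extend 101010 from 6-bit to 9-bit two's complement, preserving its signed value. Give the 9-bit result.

111101010

MSB of 101010 is 1; replicate it into the new high bits.
111|101010 → 111101010 (still -22).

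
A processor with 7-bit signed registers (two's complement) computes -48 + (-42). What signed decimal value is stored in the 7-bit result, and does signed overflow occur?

38; overflow

-48 → 1010000
-42 → 1010110
  1010000
+ 1010110
= 0100110  (discard carry-out 1)
Result 0100110: MSB = 0 → value 38.
Both addends are negative but the stored result is non-negative: signed overflow. The true value -48 + (-42) = -90 lies outside [-64, 63].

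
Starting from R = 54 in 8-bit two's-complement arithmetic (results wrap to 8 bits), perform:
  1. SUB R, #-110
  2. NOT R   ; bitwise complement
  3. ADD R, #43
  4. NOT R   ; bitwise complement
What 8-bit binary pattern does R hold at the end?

Start: R = 54 = 00110110.
R = 54 − (-110) = 164; wraps to -92 = 10100100
R = NOT 10100100 = 01011011 = 91
R = 91 + 43 = 134; wraps to -122 = 10000110
R = NOT 10000110 = 01111001 = 121

01111001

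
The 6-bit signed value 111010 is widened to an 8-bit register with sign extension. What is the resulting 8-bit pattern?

MSB of 111010 is 1; replicate it into the new high bits.
11|111010 → 11111010 (still -6).

11111010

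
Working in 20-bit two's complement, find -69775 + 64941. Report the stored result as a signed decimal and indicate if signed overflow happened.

-4834; no overflow

-69775 → 11101110111101110001
64941 → 00001111110110101101
  11101110111101110001
+ 00001111110110101101
= 11111110110100011110
Result 11111110110100011110: MSB = 1 → 1043742 − 1048576 = -4834.
Addends have opposite signs, so signed overflow cannot occur.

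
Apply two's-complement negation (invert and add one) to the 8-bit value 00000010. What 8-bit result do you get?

11111110

Invert: 11111101. Add 1: 11111110.
Check: 00000010 = 2, 11111110 = -2.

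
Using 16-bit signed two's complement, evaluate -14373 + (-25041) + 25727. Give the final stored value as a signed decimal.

-14373 + (-25041) = -39414 → wraps to 26122 (0110011000001010)
26122 + 25727 = 51849 → wraps to -13687 (1100101010001001)

-13687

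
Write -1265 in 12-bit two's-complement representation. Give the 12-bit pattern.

101100001111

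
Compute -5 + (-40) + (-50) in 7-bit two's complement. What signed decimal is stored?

33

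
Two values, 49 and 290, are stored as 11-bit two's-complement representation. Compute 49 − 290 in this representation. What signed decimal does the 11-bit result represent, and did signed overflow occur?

49 → 00000110001
290 → 00100100010
Subtract via negate-and-add: invert 00100100010 + 1 = 11011011110 (i.e. -290).
  00000110001
+ 11011011110
= 11100001111
Result 11100001111: MSB = 1 → 1807 − 2048 = -241.
Addends (after negating the subtrahend) have opposite signs, so signed overflow cannot occur.

-241; no overflow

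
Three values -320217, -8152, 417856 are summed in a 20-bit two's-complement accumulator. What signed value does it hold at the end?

-320217 + (-8152) = -328369 (10101111110101001111)
-328369 + 417856 = 89487 (00010101110110001111)

89487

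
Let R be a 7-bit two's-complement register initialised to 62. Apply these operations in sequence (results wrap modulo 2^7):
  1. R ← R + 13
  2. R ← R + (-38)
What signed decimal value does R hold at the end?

Start: R = 62 = 0111110.
R = 62 + 13 = 75; wraps to -53 = 1001011
R = -53 + (-38) = -91; wraps to 37 = 0100101

37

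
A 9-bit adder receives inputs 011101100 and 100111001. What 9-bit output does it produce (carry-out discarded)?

000100101

  011101100
+ 100111001
= 000100101  (discard carry-out 1)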